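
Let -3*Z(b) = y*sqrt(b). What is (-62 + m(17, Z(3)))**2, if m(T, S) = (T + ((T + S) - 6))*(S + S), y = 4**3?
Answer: 102631204/9 - 57387008*sqrt(3)/9 ≈ 3.5933e+5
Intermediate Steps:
y = 64
Z(b) = -64*sqrt(b)/3
m(T, S) = 2*S*(-6 + S + 2*T) (m(T, S) = (T + ((S + T) - 6))*(2*S) = (T + (-6 + S + T))*(2*S) = (-6 + S + 2*T)*(2*S) = 2*S*(-6 + S + 2*T))
(-62 + m(17, Z(3)))**2 = (-62 + 2*(-64*sqrt(3)/3)*(-6 - 64*sqrt(3)/3 + 2*17))**2 = (-62 + 2*(-64*sqrt(3)/3)*(-6 - 64*sqrt(3)/3 + 34))**2 = (-62 + 2*(-64*sqrt(3)/3)*(28 - 64*sqrt(3)/3))**2 = (-62 - 128*sqrt(3)*(28 - 64*sqrt(3)/3)/3)**2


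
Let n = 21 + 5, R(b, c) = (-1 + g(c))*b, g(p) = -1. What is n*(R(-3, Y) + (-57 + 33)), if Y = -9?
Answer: -468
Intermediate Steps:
R(b, c) = -2*b (R(b, c) = (-1 - 1)*b = -2*b)
n = 26
n*(R(-3, Y) + (-57 + 33)) = 26*(-2*(-3) + (-57 + 33)) = 26*(6 - 24) = 26*(-18) = -468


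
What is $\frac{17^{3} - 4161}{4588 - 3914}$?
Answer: $\frac{376}{337} \approx 1.1157$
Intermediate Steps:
$\frac{17^{3} - 4161}{4588 - 3914} = \frac{4913 - 4161}{674} = 752 \cdot \frac{1}{674} = \frac{376}{337}$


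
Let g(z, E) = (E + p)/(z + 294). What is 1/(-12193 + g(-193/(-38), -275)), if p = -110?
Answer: -2273/27717615 ≈ -8.2006e-5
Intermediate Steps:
g(z, E) = (-110 + E)/(294 + z) (g(z, E) = (E - 110)/(z + 294) = (-110 + E)/(294 + z))
1/(-12193 + g(-193/(-38), -275)) = 1/(-12193 + (-110 - 275)/(294 - 193/(-38))) = 1/(-12193 - 385/(294 - 193*(-1/38))) = 1/(-12193 - 385/(294 + 193/38)) = 1/(-12193 - 385/(11365/38)) = 1/(-12193 + (38/11365)*(-385)) = 1/(-12193 - 2926/2273) = 1/(-27717615/2273) = -2273/27717615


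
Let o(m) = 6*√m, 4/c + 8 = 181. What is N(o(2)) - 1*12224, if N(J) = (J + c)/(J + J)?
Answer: -24447/2 + √2/1038 ≈ -12224.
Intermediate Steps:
c = 4/173 (c = 4/(-8 + 181) = 4/173 ≈ 0.023121)
N(J) = (4/173 + J)/(2*J) (N(J) = (J + 4/173)/(J + J) = (4/173 + J)/((2*J)) = (4/173 + J)*(1/(2*J)) = (4/173 + J)/(2*J))
N(o(2)) - 1*12224 = (4 + 173*(6*√2))/(346*((6*√2))) - 1*12224 = (√2/12)*(4 + 1038*√2)/346 - 12224 = √2*(4 + 1038*√2)/4152 - 12224 = -12224 + √2*(4 + 1038*√2)/4152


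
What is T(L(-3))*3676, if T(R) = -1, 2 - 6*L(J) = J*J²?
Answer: -3676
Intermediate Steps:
L(J) = ⅓ - J³/6 (L(J) = ⅓ - J*J²/6 = ⅓ - J³/6)
T(L(-3))*3676 = -1*3676 = -3676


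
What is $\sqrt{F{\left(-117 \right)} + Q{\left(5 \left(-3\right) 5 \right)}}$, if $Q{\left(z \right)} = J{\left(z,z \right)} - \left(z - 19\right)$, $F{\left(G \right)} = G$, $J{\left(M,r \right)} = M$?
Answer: $7 i \sqrt{2} \approx 9.8995 i$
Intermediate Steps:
$Q{\left(z \right)} = 19$ ($Q{\left(z \right)} = z - \left(z - 19\right) = z - \left(-19 + z\right) = 19$)
$\sqrt{F{\left(-117 \right)} + Q{\left(5 \left(-3\right) 5 \right)}} = \sqrt{-117 + 19} = \sqrt{-98} = 7 i \sqrt{2}$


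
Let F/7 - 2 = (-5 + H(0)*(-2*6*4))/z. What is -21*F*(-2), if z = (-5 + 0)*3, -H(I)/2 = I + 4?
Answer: -34202/5 ≈ -6840.4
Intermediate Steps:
H(I) = -8 - 2*I (H(I) = -2*(I + 4) = -2*(4 + I) = -8 - 2*I)
z = -15 (z = -5*3 = -15)
F = -2443/15 (F = 14 + 7*((-5 + (-8 - 2*0)*(-2*6*4))/(-15)) = 14 + 7*((-5 + (-8 + 0)*(-12*4))*(-1/15)) = 14 + 7*((-5 - 8*(-48))*(-1/15)) = 14 + 7*((-5 + 384)*(-1/15)) = 14 + 7*(379*(-1/15)) = 14 + 7*(-379/15) = 14 - 2653/15 = -2443/15 ≈ -162.87)
-21*F*(-2) = -21*(-2443/15)*(-2) = (17101/5)*(-2) = -34202/5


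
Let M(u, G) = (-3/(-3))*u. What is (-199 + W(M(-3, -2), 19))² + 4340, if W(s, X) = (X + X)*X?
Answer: 277869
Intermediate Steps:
M(u, G) = u (M(u, G) = (-3*(-⅓))*u = 1*u = u)
W(s, X) = 2*X² (W(s, X) = (2*X)*X = 2*X²)
(-199 + W(M(-3, -2), 19))² + 4340 = (-199 + 2*19²)² + 4340 = (-199 + 2*361)² + 4340 = (-199 + 722)² + 4340 = 523² + 4340 = 273529 + 4340 = 277869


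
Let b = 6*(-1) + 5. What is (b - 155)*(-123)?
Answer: 19188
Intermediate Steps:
b = -1 (b = -6 + 5 = -1)
(b - 155)*(-123) = (-1 - 155)*(-123) = -156*(-123) = 19188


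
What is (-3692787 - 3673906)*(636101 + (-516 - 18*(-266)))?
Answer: -4717431296489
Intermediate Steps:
(-3692787 - 3673906)*(636101 + (-516 - 18*(-266))) = -7366693*(636101 + (-516 + 4788)) = -7366693*(636101 + 4272) = -7366693*640373 = -4717431296489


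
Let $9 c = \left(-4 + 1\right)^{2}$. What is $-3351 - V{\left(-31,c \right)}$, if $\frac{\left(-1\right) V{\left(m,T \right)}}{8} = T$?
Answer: $-3343$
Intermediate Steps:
$c = 1$ ($c = \frac{\left(-4 + 1\right)^{2}}{9} = \frac{\left(-3\right)^{2}}{9} = \frac{1}{9} \cdot 9 = 1$)
$V{\left(m,T \right)} = - 8 T$
$-3351 - V{\left(-31,c \right)} = -3351 - \left(-8\right) 1 = -3351 - -8 = -3351 + 8 = -3343$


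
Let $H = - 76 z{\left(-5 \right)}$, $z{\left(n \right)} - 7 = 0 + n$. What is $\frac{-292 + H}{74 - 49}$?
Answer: $- \frac{444}{25} \approx -17.76$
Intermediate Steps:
$z{\left(n \right)} = 7 + n$ ($z{\left(n \right)} = 7 + \left(0 + n\right) = 7 + n$)
$H = -152$ ($H = - 76 \left(7 - 5\right) = \left(-76\right) 2 = -152$)
$\frac{-292 + H}{74 - 49} = \frac{-292 - 152}{74 - 49} = - \frac{444}{25}$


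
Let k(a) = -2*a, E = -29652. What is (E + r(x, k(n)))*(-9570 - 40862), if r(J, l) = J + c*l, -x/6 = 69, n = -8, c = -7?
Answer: 1521936896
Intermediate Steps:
x = -414 (x = -6*69 = -414)
r(J, l) = J - 7*l
(E + r(x, k(n)))*(-9570 - 40862) = (-29652 + (-414 - (-14)*(-8)))*(-9570 - 40862) = (-29652 + (-414 - 7*16))*(-50432) = (-29652 + (-414 - 112))*(-50432) = (-29652 - 526)*(-50432) = -30178*(-50432) = 1521936896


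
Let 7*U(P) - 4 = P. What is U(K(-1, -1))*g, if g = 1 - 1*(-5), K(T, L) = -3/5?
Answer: 102/35 ≈ 2.9143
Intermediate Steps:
K(T, L) = -⅗ (K(T, L) = -3*⅕ = -⅗)
U(P) = 4/7 + P/7
g = 6 (g = 1 + 5 = 6)
U(K(-1, -1))*g = (4/7 + (⅐)*(-⅗))*6 = (4/7 - 3/35)*6 = (17/35)*6 = 102/35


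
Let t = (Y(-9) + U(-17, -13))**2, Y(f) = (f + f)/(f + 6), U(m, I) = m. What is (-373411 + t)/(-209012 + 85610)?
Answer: 62215/20567 ≈ 3.0250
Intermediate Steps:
Y(f) = 2*f/(6 + f) (Y(f) = (2*f)/(6 + f) = 2*f/(6 + f))
t = 121 (t = (2*(-9)/(6 - 9) - 17)**2 = (2*(-9)/(-3) - 17)**2 = (2*(-9)*(-1/3) - 17)**2 = (6 - 17)**2 = (-11)**2 = 121)
(-373411 + t)/(-209012 + 85610) = (-373411 + 121)/(-209012 + 85610) = -373290/(-123402) = -373290*(-1/123402) = 62215/20567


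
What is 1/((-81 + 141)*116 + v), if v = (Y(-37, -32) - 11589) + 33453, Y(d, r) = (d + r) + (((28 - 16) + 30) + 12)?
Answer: 1/28809 ≈ 3.4711e-5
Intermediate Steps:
Y(d, r) = 54 + d + r (Y(d, r) = (d + r) + ((12 + 30) + 12) = (d + r) + (42 + 12) = (d + r) + 54 = 54 + d + r)
v = 21849 (v = ((54 - 37 - 32) - 11589) + 33453 = (-15 - 11589) + 33453 = -11604 + 33453 = 21849)
1/((-81 + 141)*116 + v) = 1/((-81 + 141)*116 + 21849) = 1/(60*116 + 21849) = 1/(6960 + 21849) = 1/28809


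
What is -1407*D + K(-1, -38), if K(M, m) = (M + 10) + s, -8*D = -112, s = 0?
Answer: -19689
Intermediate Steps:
D = 14 (D = -⅛*(-112) = 14)
K(M, m) = 10 + M (K(M, m) = (M + 10) + 0 = (10 + M) + 0 = 10 + M)
-1407*D + K(-1, -38) = -1407*14 + (10 - 1) = -19698 + 9 = -19689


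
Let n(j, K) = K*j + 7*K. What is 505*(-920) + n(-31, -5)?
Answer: -464480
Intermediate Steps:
n(j, K) = 7*K + K*j
505*(-920) + n(-31, -5) = 505*(-920) - 5*(7 - 31) = -464600 - 5*(-24) = -464600 + 120 = -464480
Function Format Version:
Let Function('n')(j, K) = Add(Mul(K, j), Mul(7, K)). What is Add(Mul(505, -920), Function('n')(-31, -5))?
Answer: -464480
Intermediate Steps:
Function('n')(j, K) = Add(Mul(7, K), Mul(K, j))
Add(Mul(505, -920), Function('n')(-31, -5)) = Add(Mul(505, -920), Mul(-5, Add(7, -31))) = Add(-464600, Mul(-5, -24)) = Add(-464600, 120) = -464480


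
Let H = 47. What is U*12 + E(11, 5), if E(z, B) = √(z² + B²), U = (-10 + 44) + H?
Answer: 972 + √146 ≈ 984.08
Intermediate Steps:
U = 81 (U = (-10 + 44) + 47 = 34 + 47 = 81)
E(z, B) = √(B² + z²)
U*12 + E(11, 5) = 81*12 + √(5² + 11²) = 972 + √(25 + 121) = 972 + √146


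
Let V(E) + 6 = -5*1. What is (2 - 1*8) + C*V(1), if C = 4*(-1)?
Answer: 38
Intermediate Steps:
V(E) = -11 (V(E) = -6 - 5*1 = -6 - 5 = -11)
C = -4
(2 - 1*8) + C*V(1) = (2 - 1*8) - 4*(-11) = (2 - 8) + 44 = -6 + 44 = 38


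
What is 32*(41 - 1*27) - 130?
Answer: 318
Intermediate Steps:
32*(41 - 1*27) - 130 = 32*(41 - 27) - 130 = 32*14 - 130 = 448 - 130 = 318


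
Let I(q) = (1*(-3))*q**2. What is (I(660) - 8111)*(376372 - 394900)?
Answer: 24362671008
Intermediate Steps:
I(q) = -3*q**2
(I(660) - 8111)*(376372 - 394900) = (-3*660**2 - 8111)*(376372 - 394900) = (-3*435600 - 8111)*(-18528) = (-1306800 - 8111)*(-18528) = -1314911*(-18528) = 24362671008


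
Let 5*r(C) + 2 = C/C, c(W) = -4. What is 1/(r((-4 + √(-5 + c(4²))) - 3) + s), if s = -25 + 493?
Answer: 5/2339 ≈ 0.0021377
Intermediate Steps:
r(C) = -⅕ (r(C) = -⅖ + (C/C)/5 = -⅖ + (⅕)*1 = -⅖ + ⅕ = -⅕)
s = 468
1/(r((-4 + √(-5 + c(4²))) - 3) + s) = 1/(-⅕ + 468) = 1/(2339/5) = 5/2339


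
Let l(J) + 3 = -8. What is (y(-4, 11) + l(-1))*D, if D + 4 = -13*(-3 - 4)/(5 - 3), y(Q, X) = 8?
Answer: -249/2 ≈ -124.50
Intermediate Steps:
l(J) = -11 (l(J) = -3 - 8 = -11)
D = 83/2 (D = -4 - 13*(-3 - 4)/(5 - 3) = -4 - (-91)/2 = -4 - 13*(-7/2) = -4 + 91/2 = 83/2 ≈ 41.500)
(y(-4, 11) + l(-1))*D = (8 - 11)*(83/2) = -3*83/2 = -249/2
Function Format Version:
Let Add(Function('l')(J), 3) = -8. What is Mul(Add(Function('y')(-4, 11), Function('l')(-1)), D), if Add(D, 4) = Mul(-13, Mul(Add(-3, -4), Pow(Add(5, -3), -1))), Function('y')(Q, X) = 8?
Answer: Rational(-249, 2) ≈ -124.50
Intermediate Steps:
Function('l')(J) = -11 (Function('l')(J) = Add(-3, -8) = -11)
D = Rational(83, 2) (D = Add(-4, Mul(-13, Mul(Add(-3, -4), Pow(Add(5, -3), -1)))) = Add(-4, Mul(-13, Mul(-7, Pow(2, -1)))) = Add(-4, Mul(-13, Mul(-7, Rational(1, 2)))) = Add(-4, Mul(-13, Rational(-7, 2))) = Add(-4, Rational(91, 2)) = Rational(83, 2) ≈ 41.500)
Mul(Add(Function('y')(-4, 11), Function('l')(-1)), D) = Mul(Add(8, -11), Rational(83, 2)) = Mul(-3, Rational(83, 2)) = Rational(-249, 2)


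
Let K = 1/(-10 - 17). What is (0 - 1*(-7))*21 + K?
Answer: 3968/27 ≈ 146.96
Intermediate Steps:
K = -1/27 (K = 1/(-27) = -1/27 ≈ -0.037037)
(0 - 1*(-7))*21 + K = (0 - 1*(-7))*21 - 1/27 = (0 + 7)*21 - 1/27 = 7*21 - 1/27 = 147 - 1/27 = 3968/27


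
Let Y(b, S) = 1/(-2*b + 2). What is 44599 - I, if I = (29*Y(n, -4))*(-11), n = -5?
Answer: 535507/12 ≈ 44626.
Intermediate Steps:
Y(b, S) = 1/(2 - 2*b)
I = -319/12 (I = (29*(-1/(-2 + 2*(-5))))*(-11) = (29*(-1/(-2 - 10)))*(-11) = (29*(-1/(-12)))*(-11) = (29*(-1*(-1/12)))*(-11) = (29*(1/12))*(-11) = (29/12)*(-11) = -319/12 ≈ -26.583)
44599 - I = 44599 - 1*(-319/12) = 44599 + 319/12 = 535507/12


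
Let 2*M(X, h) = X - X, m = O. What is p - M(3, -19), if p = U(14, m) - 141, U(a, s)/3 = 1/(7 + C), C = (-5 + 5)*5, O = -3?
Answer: -984/7 ≈ -140.57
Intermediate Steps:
m = -3
C = 0 (C = 0*5 = 0)
M(X, h) = 0 (M(X, h) = (X - X)/2 = (½)*0 = 0)
U(a, s) = 3/7 (U(a, s) = 3/(7 + 0) = 3/7)
p = -984/7 (p = 3/7 - 141 = -984/7 ≈ -140.57)
p - M(3, -19) = -984/7 - 1*0 = -984/7 + 0 = -984/7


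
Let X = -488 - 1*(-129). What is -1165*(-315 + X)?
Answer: 785210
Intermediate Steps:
X = -359 (X = -488 + 129 = -359)
-1165*(-315 + X) = -1165*(-315 - 359) = -1165*(-674) = 785210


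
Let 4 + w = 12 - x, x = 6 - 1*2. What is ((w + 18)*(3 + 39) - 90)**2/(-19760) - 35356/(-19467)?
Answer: -3210438523/96166980 ≈ -33.384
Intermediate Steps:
x = 4 (x = 6 - 2 = 4)
w = 4 (w = -4 + (12 - 1*4) = -4 + (12 - 4) = -4 + 8 = 4)
((w + 18)*(3 + 39) - 90)**2/(-19760) - 35356/(-19467) = ((4 + 18)*(3 + 39) - 90)**2/(-19760) - 35356/(-19467) = (22*42 - 90)**2*(-1/19760) - 35356*(-1/19467) = (924 - 90)**2*(-1/19760) + 35356/19467 = 834**2*(-1/19760) + 35356/19467 = 695556*(-1/19760) + 35356/19467 = -173889/4940 + 35356/19467 = -3210438523/96166980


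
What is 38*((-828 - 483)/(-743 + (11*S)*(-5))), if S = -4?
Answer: 49818/523 ≈ 95.254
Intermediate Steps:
38*((-828 - 483)/(-743 + (11*S)*(-5))) = 38*((-828 - 483)/(-743 + (11*(-4))*(-5))) = 38*(-1311/(-743 - 44*(-5))) = 38*(-1311/(-743 + 220)) = 38*(-1311/(-523)) = 38*(-1311*(-1/523)) = 38*(1311/523) = 49818/523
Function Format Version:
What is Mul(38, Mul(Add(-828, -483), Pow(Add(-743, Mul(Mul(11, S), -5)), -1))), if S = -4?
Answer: Rational(49818, 523) ≈ 95.254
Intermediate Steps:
Mul(38, Mul(Add(-828, -483), Pow(Add(-743, Mul(Mul(11, S), -5)), -1))) = Mul(38, Mul(Add(-828, -483), Pow(Add(-743, Mul(Mul(11, -4), -5)), -1))) = Mul(38, Mul(-1311, Pow(Add(-743, Mul(-44, -5)), -1))) = Mul(38, Mul(-1311, Pow(Add(-743, 220), -1))) = Mul(38, Mul(-1311, Pow(-523, -1))) = Mul(38, Mul(-1311, Rational(-1, 523))) = Mul(38, Rational(1311, 523)) = Rational(49818, 523)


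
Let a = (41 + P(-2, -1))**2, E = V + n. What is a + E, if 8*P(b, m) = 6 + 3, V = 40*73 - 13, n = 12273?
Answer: 1085089/64 ≈ 16955.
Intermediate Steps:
V = 2907 (V = 2920 - 13 = 2907)
E = 15180 (E = 2907 + 12273 = 15180)
P(b, m) = 9/8 (P(b, m) = (6 + 3)/8 = (1/8)*9 = 9/8)
a = 113569/64 (a = (41 + 9/8)**2 = (337/8)**2 = 113569/64 ≈ 1774.5)
a + E = 113569/64 + 15180 = 1085089/64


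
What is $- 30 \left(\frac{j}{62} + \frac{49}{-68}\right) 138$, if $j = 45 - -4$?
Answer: $- \frac{152145}{527} \approx -288.7$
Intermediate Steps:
$j = 49$ ($j = 45 + 4 = 49$)
$- 30 \left(\frac{j}{62} + \frac{49}{-68}\right) 138 = - 30 \left(\frac{49}{62} + \frac{49}{-68}\right) 138 = - 30 \left(49 \cdot \frac{1}{62} + 49 \left(- \frac{1}{68}\right)\right) 138 = - 30 \left(\frac{49}{62} - \frac{49}{68}\right) 138 = \left(-30\right) \frac{147}{2108} \cdot 138 = \left(- \frac{2205}{1054}\right) 138 = - \frac{152145}{527}$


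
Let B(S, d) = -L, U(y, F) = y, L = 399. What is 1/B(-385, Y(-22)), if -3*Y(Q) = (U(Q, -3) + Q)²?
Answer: -1/399 ≈ -0.0025063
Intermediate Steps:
Y(Q) = -4*Q²/3 (Y(Q) = -(Q + Q)²/3 = -4*Q²/3)
B(S, d) = -399 (B(S, d) = -1*399 = -399)
1/B(-385, Y(-22)) = 1/(-399) = -1/399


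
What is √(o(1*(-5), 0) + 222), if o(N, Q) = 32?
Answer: √254 ≈ 15.937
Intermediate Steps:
√(o(1*(-5), 0) + 222) = √(32 + 222) = √254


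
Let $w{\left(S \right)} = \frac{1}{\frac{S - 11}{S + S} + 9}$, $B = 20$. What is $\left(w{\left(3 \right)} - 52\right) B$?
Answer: $- \frac{23860}{23} \approx -1037.4$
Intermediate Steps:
$w{\left(S \right)} = \frac{1}{9 + \frac{-11 + S}{2 S}}$ ($w{\left(S \right)} = \frac{1}{\frac{-11 + S}{2 S} + 9} = \frac{1}{9 + \frac{-11 + S}{2 S}}$)
$\left(w{\left(3 \right)} - 52\right) B = \left(2 \cdot 3 \frac{1}{-11 + 19 \cdot 3} - 52\right) 20 = \left(2 \cdot 3 \frac{1}{-11 + 57} - 52\right) 20 = \left(2 \cdot 3 \cdot \frac{1}{46} - 52\right) 20 = \left(\frac{3}{23} - 52\right) 20 = \left(- \frac{1193}{23}\right) 20 = - \frac{23860}{23}$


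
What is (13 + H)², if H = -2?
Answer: 121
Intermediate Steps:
(13 + H)² = (13 - 2)² = 11² = 121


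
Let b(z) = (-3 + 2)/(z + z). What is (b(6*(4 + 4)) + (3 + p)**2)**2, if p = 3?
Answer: 11937025/9216 ≈ 1295.3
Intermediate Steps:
b(z) = -1/(2*z)
(b(6*(4 + 4)) + (3 + p)**2)**2 = (-1/(6*(4 + 4))/2 + (3 + 3)**2)**2 = (-1/(2*(6*8)) + 6**2)**2 = (-1/2/48 + 36)**2 = (-1/2*1/48 + 36)**2 = (-1/96 + 36)**2 = (3455/96)**2 = 11937025/9216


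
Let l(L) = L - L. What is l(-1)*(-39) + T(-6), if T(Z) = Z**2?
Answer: 36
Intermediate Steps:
l(L) = 0
l(-1)*(-39) + T(-6) = 0*(-39) + (-6)**2 = 0 + 36 = 36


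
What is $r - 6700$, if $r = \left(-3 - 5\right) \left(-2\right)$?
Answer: $-6684$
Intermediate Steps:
$r = 16$ ($r = \left(-8\right) \left(-2\right) = 16$)
$r - 6700 = 16 - 6700 = -6684$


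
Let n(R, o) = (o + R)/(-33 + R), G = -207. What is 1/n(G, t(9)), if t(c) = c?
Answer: 40/33 ≈ 1.2121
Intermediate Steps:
n(R, o) = (R + o)/(-33 + R)
1/n(G, t(9)) = 1/((-207 + 9)/(-33 - 207)) = 1/(-198/(-240)) = 1/(-1/240*(-198)) = 1/(33/40) = 40/33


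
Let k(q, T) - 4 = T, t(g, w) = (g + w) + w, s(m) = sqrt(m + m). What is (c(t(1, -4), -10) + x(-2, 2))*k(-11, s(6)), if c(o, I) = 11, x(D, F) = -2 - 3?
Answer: 24 + 12*sqrt(3) ≈ 44.785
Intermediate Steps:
s(m) = sqrt(2)*sqrt(m) (s(m) = sqrt(2*m) = sqrt(2)*sqrt(m))
x(D, F) = -5
t(g, w) = g + 2*w
k(q, T) = 4 + T
(c(t(1, -4), -10) + x(-2, 2))*k(-11, s(6)) = (11 - 5)*(4 + sqrt(2)*sqrt(6)) = 6*(4 + 2*sqrt(3)) = 24 + 12*sqrt(3)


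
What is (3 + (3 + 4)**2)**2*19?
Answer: 51376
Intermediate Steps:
(3 + (3 + 4)**2)**2*19 = (3 + 7**2)**2*19 = (3 + 49)**2*19 = 52**2*19 = 2704*19 = 51376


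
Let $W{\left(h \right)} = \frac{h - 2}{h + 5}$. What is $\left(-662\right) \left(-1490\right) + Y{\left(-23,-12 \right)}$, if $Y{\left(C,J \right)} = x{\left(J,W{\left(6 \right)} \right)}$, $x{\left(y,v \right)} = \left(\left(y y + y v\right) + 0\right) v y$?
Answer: $\frac{119278252}{121} \approx 9.8577 \cdot 10^{5}$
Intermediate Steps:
$W{\left(h \right)} = \frac{-2 + h}{5 + h}$
$x{\left(y,v \right)} = v y \left(y^{2} + v y\right)$ ($x{\left(y,v \right)} = \left(\left(y^{2} + v y\right) + 0\right) v y = \left(y^{2} + v y\right) v y = v \left(y^{2} + v y\right) y = v y \left(y^{2} + v y\right)$)
$Y{\left(C,J \right)} = \frac{4 J^{2} \left(\frac{4}{11} + J\right)}{11}$ ($Y{\left(C,J \right)} = \frac{-2 + 6}{5 + 6} J^{2} \left(\frac{-2 + 6}{5 + 6} + J\right) = \frac{1}{11} \cdot 4 J^{2} \left(\frac{1}{11} \cdot 4 + J\right) = \frac{4 J^{2} \left(\frac{4}{11} + J\right)}{11}$)
$\left(-662\right) \left(-1490\right) + Y{\left(-23,-12 \right)} = \left(-662\right) \left(-1490\right) + \frac{4 \left(-12\right)^{2} \left(4 + 11 \left(-12\right)\right)}{121} = 986380 + \frac{4}{121} \cdot 144 \left(4 - 132\right) = 986380 + \frac{4}{121} \cdot 144 \left(-128\right) = 986380 - \frac{73728}{121} = \frac{119278252}{121}$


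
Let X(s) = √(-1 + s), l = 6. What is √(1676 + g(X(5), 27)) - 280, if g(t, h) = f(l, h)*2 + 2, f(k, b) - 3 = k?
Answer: -280 + 4*√106 ≈ -238.82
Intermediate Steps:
f(k, b) = 3 + k
g(t, h) = 20 (g(t, h) = (3 + 6)*2 + 2 = 9*2 + 2 = 18 + 2 = 20)
√(1676 + g(X(5), 27)) - 280 = √(1676 + 20) - 280 = √1696 - 280 = 4*√106 - 280 = -280 + 4*√106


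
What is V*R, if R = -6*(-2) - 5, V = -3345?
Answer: -23415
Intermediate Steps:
R = 7 (R = 12 - 5 = 7)
V*R = -3345*7 = -23415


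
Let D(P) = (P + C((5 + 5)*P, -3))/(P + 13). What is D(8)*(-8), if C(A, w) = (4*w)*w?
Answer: -352/21 ≈ -16.762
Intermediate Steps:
C(A, w) = 4*w²
D(P) = (36 + P)/(13 + P) (D(P) = (P + 4*(-3)²)/(P + 13) = (P + 4*9)/(13 + P) = (P + 36)/(13 + P) = (36 + P)/(13 + P))
D(8)*(-8) = ((36 + 8)/(13 + 8))*(-8) = (44/21)*(-8) = -352/21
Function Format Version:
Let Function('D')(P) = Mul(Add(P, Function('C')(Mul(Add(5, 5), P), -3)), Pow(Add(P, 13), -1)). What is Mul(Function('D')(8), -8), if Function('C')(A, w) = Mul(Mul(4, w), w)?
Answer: Rational(-352, 21) ≈ -16.762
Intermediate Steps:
Function('C')(A, w) = Mul(4, Pow(w, 2))
Function('D')(P) = Mul(Pow(Add(13, P), -1), Add(36, P)) (Function('D')(P) = Mul(Add(P, Mul(4, Pow(-3, 2))), Pow(Add(P, 13), -1)) = Mul(Add(P, Mul(4, 9)), Pow(Add(13, P), -1)) = Mul(Add(P, 36), Pow(Add(13, P), -1)) = Mul(Add(36, P), Pow(Add(13, P), -1)) = Mul(Pow(Add(13, P), -1), Add(36, P)))
Mul(Function('D')(8), -8) = Mul(Mul(Pow(Add(13, 8), -1), Add(36, 8)), -8) = Mul(Mul(Pow(21, -1), 44), -8) = Mul(Mul(Rational(1, 21), 44), -8) = Mul(Rational(44, 21), -8) = Rational(-352, 21)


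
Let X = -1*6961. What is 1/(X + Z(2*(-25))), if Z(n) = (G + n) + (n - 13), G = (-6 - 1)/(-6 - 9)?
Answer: -15/106103 ≈ -0.00014137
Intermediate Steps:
X = -6961
G = 7/15 (G = -7/(-15) = -7*(-1/15) = 7/15 ≈ 0.46667)
Z(n) = -188/15 + 2*n (Z(n) = (7/15 + n) + (n - 13) = (7/15 + n) + (-13 + n) = -188/15 + 2*n)
1/(X + Z(2*(-25))) = 1/(-6961 + (-188/15 + 2*(2*(-25)))) = 1/(-6961 + (-188/15 + 2*(-50))) = 1/(-6961 + (-188/15 - 100)) = 1/(-6961 - 1688/15) = 1/(-106103/15) = -15/106103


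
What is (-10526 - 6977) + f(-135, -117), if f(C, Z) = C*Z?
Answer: -1708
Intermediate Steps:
(-10526 - 6977) + f(-135, -117) = (-10526 - 6977) - 135*(-117) = -17503 + 15795 = -1708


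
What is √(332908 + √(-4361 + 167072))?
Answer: √(332908 + 3*√18079) ≈ 577.33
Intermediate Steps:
√(332908 + √(-4361 + 167072)) = √(332908 + √162711) = √(332908 + 3*√18079)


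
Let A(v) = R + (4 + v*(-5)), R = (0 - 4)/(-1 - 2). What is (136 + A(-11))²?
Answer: 346921/9 ≈ 38547.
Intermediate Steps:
R = 4/3 (R = -4/(-3) = -4*(-⅓) = 4/3 ≈ 1.3333)
A(v) = 16/3 - 5*v (A(v) = 4/3 + (4 + v*(-5)) = 4/3 + (4 - 5*v) = 16/3 - 5*v)
(136 + A(-11))² = (136 + (16/3 - 5*(-11)))² = (136 + (16/3 + 55))² = (136 + 181/3)² = (589/3)² = 346921/9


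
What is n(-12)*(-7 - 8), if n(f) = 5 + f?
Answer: 105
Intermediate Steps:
n(-12)*(-7 - 8) = (5 - 12)*(-7 - 8) = -7*(-15) = 105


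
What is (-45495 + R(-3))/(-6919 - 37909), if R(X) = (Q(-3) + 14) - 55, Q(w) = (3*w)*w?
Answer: 45509/44828 ≈ 1.0152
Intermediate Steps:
Q(w) = 3*w**2
R(X) = -14 (R(X) = (3*(-3)**2 + 14) - 55 = (3*9 + 14) - 55 = (27 + 14) - 55 = 41 - 55 = -14)
(-45495 + R(-3))/(-6919 - 37909) = (-45495 - 14)/(-6919 - 37909) = -45509/(-44828) = -45509*(-1/44828) = 45509/44828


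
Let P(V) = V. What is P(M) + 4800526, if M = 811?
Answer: 4801337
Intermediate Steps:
P(M) + 4800526 = 811 + 4800526 = 4801337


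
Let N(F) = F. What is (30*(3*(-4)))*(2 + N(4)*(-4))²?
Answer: -70560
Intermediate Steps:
(30*(3*(-4)))*(2 + N(4)*(-4))² = (30*(3*(-4)))*(2 + 4*(-4))² = (30*(-12))*(2 - 16)² = -360*(-14)² = -360*196 = -70560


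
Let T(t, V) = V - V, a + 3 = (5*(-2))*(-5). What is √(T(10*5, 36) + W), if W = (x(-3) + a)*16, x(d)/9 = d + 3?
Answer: 4*√47 ≈ 27.423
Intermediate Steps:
x(d) = 27 + 9*d (x(d) = 9*(d + 3) = 9*(3 + d) = 27 + 9*d)
a = 47 (a = -3 + (5*(-2))*(-5) = -3 - 10*(-5) = -3 + 50 = 47)
T(t, V) = 0
W = 752 (W = ((27 + 9*(-3)) + 47)*16 = ((27 - 27) + 47)*16 = (0 + 47)*16 = 47*16 = 752)
√(T(10*5, 36) + W) = √(0 + 752) = √752 = 4*√47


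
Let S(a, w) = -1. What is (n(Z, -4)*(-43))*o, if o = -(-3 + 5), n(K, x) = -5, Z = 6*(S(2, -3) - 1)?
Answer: -430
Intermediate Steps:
Z = -12 (Z = 6*(-1 - 1) = 6*(-2) = -12)
o = -2 (o = -1*2 = -2)
(n(Z, -4)*(-43))*o = -5*(-43)*(-2) = 215*(-2) = -430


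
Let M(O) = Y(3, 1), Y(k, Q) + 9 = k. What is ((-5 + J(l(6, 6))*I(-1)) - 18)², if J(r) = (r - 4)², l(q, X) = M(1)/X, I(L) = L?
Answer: 2304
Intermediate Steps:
Y(k, Q) = -9 + k
M(O) = -6 (M(O) = -9 + 3 = -6)
l(q, X) = -6/X
J(r) = (-4 + r)²
((-5 + J(l(6, 6))*I(-1)) - 18)² = ((-5 + (-4 - 6/6)²*(-1)) - 18)² = ((-5 + (-4 - 6*⅙)²*(-1)) - 18)² = ((-5 + (-4 - 1)²*(-1)) - 18)² = ((-5 + (-5)²*(-1)) - 18)² = ((-5 + 25*(-1)) - 18)² = ((-5 - 25) - 18)² = (-30 - 18)² = (-48)² = 2304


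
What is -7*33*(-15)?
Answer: 3465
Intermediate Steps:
-7*33*(-15) = -231*(-15) = 3465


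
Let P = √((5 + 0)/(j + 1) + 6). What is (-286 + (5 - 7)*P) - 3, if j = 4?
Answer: -289 - 2*√7 ≈ -294.29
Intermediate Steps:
P = √7 (P = √((5 + 0)/(4 + 1) + 6) = √(5/5 + 6) = √(5*(⅕) + 6) = √(1 + 6) = √7 ≈ 2.6458)
(-286 + (5 - 7)*P) - 3 = (-286 + (5 - 7)*√7) - 3 = (-286 - 2*√7) - 3 = -289 - 2*√7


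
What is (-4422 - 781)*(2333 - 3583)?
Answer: 6503750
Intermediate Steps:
(-4422 - 781)*(2333 - 3583) = -5203*(-1250) = 6503750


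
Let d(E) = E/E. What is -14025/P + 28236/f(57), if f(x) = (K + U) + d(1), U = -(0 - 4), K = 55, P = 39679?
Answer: 93294562/198395 ≈ 470.25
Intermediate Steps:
d(E) = 1
U = 4 (U = -1*(-4) = 4)
f(x) = 60 (f(x) = (55 + 4) + 1 = 59 + 1 = 60)
-14025/P + 28236/f(57) = -14025/39679 + 28236/60 = -14025*1/39679 + 28236*(1/60) = -14025/39679 + 2353/5 = 93294562/198395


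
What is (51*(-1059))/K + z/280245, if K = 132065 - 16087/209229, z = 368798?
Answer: 24303524669131/26794730440590 ≈ 0.90703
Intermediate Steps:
K = 27631811798/209229 (K = 132065 - 16087*1/209229 = 132065 - 16087/209229 = 27631811798/209229 ≈ 1.3207e+5)
(51*(-1059))/K + z/280245 = (51*(-1059))/(27631811798/209229) + 368798/280245 = -54009*209229/27631811798 + 368798*(1/280245) = -664720533/1625400694 + 21694/16485 = 24303524669131/26794730440590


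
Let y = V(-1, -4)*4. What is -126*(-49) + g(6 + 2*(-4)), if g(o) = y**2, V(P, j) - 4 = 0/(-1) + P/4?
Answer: 6399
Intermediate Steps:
V(P, j) = 4 + P/4 (V(P, j) = 4 + (0/(-1) + P/4) = 4 + (0*(-1) + P*(1/4)) = 4 + (0 + P/4) = 4 + P/4)
y = 15 (y = (4 + (1/4)*(-1))*4 = (4 - 1/4)*4 = (15/4)*4 = 15)
g(o) = 225 (g(o) = 15**2 = 225)
-126*(-49) + g(6 + 2*(-4)) = -126*(-49) + 225 = 6174 + 225 = 6399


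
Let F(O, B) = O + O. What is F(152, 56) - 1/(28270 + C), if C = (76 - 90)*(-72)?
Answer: 8900511/29278 ≈ 304.00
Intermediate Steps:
F(O, B) = 2*O
C = 1008 (C = -14*(-72) = 1008)
F(152, 56) - 1/(28270 + C) = 2*152 - 1/(28270 + 1008) = 304 - 1/29278 = 8900511/29278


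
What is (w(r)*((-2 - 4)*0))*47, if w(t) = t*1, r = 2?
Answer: 0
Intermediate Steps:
w(t) = t
(w(r)*((-2 - 4)*0))*47 = (2*((-2 - 4)*0))*47 = (2*(-6*0))*47 = (2*0)*47 = 0*47 = 0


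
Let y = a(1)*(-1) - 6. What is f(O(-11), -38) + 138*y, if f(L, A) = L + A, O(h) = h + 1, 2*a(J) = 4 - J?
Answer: -1083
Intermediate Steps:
a(J) = 2 - J/2 (a(J) = (4 - J)/2 = 2 - J/2)
O(h) = 1 + h
f(L, A) = A + L
y = -15/2 (y = (2 - 1/2*1)*(-1) - 6 = (2 - 1/2)*(-1) - 6 = (3/2)*(-1) - 6 = -3/2 - 6 = -15/2 ≈ -7.5000)
f(O(-11), -38) + 138*y = (-38 + (1 - 11)) + 138*(-15/2) = (-38 - 10) - 1035 = -48 - 1035 = -1083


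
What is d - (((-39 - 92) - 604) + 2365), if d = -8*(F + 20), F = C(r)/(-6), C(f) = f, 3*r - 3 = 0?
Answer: -5366/3 ≈ -1788.7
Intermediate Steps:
r = 1 (r = 1 + (⅓)*0 = 1 + 0 = 1)
F = -⅙ (F = 1/(-6) = 1*(-⅙) = -⅙ ≈ -0.16667)
d = -476/3 (d = -8*(-⅙ + 20) = -8*119/6 = -476/3 ≈ -158.67)
d - (((-39 - 92) - 604) + 2365) = -476/3 - (((-39 - 92) - 604) + 2365) = -476/3 - ((-131 - 604) + 2365) = -476/3 - (-735 + 2365) = -476/3 - 1*1630 = -476/3 - 1630 = -5366/3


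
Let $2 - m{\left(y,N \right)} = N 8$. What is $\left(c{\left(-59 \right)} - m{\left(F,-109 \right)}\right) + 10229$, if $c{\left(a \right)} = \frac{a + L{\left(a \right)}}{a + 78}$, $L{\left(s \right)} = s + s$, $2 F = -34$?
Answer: $\frac{177568}{19} \approx 9345.7$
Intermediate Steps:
$F = -17$ ($F = \frac{1}{2} \left(-34\right) = -17$)
$L{\left(s \right)} = 2 s$
$c{\left(a \right)} = \frac{3 a}{78 + a}$ ($c{\left(a \right)} = \frac{a + 2 a}{a + 78} = \frac{3 a}{78 + a}$)
$m{\left(y,N \right)} = 2 - 8 N$ ($m{\left(y,N \right)} = 2 - N 8 = 2 - 8 N$)
$\left(c{\left(-59 \right)} - m{\left(F,-109 \right)}\right) + 10229 = \left(3 \left(-59\right) \frac{1}{78 - 59} - \left(2 - -872\right)\right) + 10229 = \left(3 \left(-59\right) \frac{1}{19} - \left(2 + 872\right)\right) + 10229 = \left(3 \left(-59\right) \frac{1}{19} - 874\right) + 10229 = \left(- \frac{177}{19} - 874\right) + 10229 = - \frac{16783}{19} + 10229 = \frac{177568}{19}$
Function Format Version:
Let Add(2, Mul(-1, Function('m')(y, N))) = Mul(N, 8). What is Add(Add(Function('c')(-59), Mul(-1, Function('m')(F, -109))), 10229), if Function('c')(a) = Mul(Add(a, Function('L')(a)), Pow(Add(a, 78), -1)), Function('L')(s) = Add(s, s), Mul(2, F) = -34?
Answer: Rational(177568, 19) ≈ 9345.7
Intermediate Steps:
F = -17 (F = Mul(Rational(1, 2), -34) = -17)
Function('L')(s) = Mul(2, s)
Function('c')(a) = Mul(3, a, Pow(Add(78, a), -1)) (Function('c')(a) = Mul(Add(a, Mul(2, a)), Pow(Add(a, 78), -1)) = Mul(Mul(3, a), Pow(Add(78, a), -1)) = Mul(3, a, Pow(Add(78, a), -1)))
Function('m')(y, N) = Add(2, Mul(-8, N)) (Function('m')(y, N) = Add(2, Mul(-1, Mul(N, 8))) = Add(2, Mul(-1, Mul(8, N))) = Add(2, Mul(-8, N)))
Add(Add(Function('c')(-59), Mul(-1, Function('m')(F, -109))), 10229) = Add(Add(Mul(3, -59, Pow(Add(78, -59), -1)), Mul(-1, Add(2, Mul(-8, -109)))), 10229) = Add(Add(Mul(3, -59, Pow(19, -1)), Mul(-1, Add(2, 872))), 10229) = Add(Add(Mul(3, -59, Rational(1, 19)), Mul(-1, 874)), 10229) = Add(Add(Rational(-177, 19), -874), 10229) = Add(Rational(-16783, 19), 10229) = Rational(177568, 19)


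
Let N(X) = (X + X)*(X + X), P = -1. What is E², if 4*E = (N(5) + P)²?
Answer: 96059601/16 ≈ 6.0037e+6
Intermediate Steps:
N(X) = 4*X² (N(X) = (2*X)*(2*X) = 4*X²)
E = 9801/4 (E = (4*5² - 1)²/4 = (4*25 - 1)²/4 = (100 - 1)²/4 = (¼)*99² = (¼)*9801 = 9801/4 ≈ 2450.3)
E² = (9801/4)² = 96059601/16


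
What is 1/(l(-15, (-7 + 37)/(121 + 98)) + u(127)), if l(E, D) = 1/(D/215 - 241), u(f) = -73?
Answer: -756497/55227420 ≈ -0.013698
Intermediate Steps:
l(E, D) = 1/(-241 + D/215) (l(E, D) = 1/(D*(1/215) - 241) = 1/(D/215 - 241) = 1/(-241 + D/215))
1/(l(-15, (-7 + 37)/(121 + 98)) + u(127)) = 1/(215/(-51815 + (-7 + 37)/(121 + 98)) - 73) = 1/(215/(-51815 + 30/219) - 73) = 1/(215/(-51815 + 30*(1/219)) - 73) = 1/(215/(-51815 + 10/73) - 73) = 1/(215/(-3782485/73) - 73) = 1/(215*(-73/3782485) - 73) = 1/(-3139/756497 - 73) = 1/(-55227420/756497) = -756497/55227420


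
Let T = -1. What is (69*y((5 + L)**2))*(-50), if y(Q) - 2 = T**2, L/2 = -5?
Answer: -10350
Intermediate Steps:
L = -10 (L = 2*(-5) = -10)
y(Q) = 3 (y(Q) = 2 + (-1)**2 = 2 + 1 = 3)
(69*y((5 + L)**2))*(-50) = (69*3)*(-50) = 207*(-50) = -10350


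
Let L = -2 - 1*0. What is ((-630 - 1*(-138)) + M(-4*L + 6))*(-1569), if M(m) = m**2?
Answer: 464424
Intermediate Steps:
L = -2 (L = -2 + 0 = -2)
((-630 - 1*(-138)) + M(-4*L + 6))*(-1569) = ((-630 - 1*(-138)) + (-4*(-2) + 6)**2)*(-1569) = ((-630 + 138) + (8 + 6)**2)*(-1569) = (-492 + 14**2)*(-1569) = (-492 + 196)*(-1569) = -296*(-1569) = 464424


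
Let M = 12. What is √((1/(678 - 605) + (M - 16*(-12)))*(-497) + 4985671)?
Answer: √26028307826/73 ≈ 2210.0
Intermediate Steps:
√((1/(678 - 605) + (M - 16*(-12)))*(-497) + 4985671) = √((1/(678 - 605) + (12 - 16*(-12)))*(-497) + 4985671) = √((1/73 + (12 + 192))*(-497) + 4985671) = √((1/73 + 204)*(-497) + 4985671) = √((14893/73)*(-497) + 4985671) = √(-7401821/73 + 4985671) = √(356552162/73) = √26028307826/73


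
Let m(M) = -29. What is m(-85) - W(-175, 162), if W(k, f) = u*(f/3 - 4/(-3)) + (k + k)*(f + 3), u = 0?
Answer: 57721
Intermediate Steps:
W(k, f) = 2*k*(3 + f) (W(k, f) = 0*(f/3 - 4/(-3)) + (k + k)*(f + 3) = 0*(f*(⅓) - 4*(-⅓)) + (2*k)*(3 + f) = 0*(f/3 + 4/3) + 2*k*(3 + f) = 0*(4/3 + f/3) + 2*k*(3 + f) = 0 + 2*k*(3 + f) = 2*k*(3 + f))
m(-85) - W(-175, 162) = -29 - 2*(-175)*(3 + 162) = -29 - 2*(-175)*165 = -29 - 1*(-57750) = -29 + 57750 = 57721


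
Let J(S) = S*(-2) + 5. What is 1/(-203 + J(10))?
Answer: -1/218 ≈ -0.0045872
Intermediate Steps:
J(S) = 5 - 2*S (J(S) = -2*S + 5 = 5 - 2*S)
1/(-203 + J(10)) = 1/(-203 + (5 - 2*10)) = 1/(-203 + (5 - 20)) = 1/(-203 - 15) = 1/(-218) = -1/218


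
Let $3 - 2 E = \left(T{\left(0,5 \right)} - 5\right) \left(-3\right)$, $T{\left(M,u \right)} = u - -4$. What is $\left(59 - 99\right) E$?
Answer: $-300$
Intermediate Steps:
$T{\left(M,u \right)} = 4 + u$ ($T{\left(M,u \right)} = u + 4 = 4 + u$)
$E = \frac{15}{2}$ ($E = \frac{3}{2} - \frac{\left(\left(4 + 5\right) - 5\right) \left(-3\right)}{2} = \frac{3}{2} - \frac{\left(9 - 5\right) \left(-3\right)}{2} = \frac{3}{2} - \frac{4 \left(-3\right)}{2} = \frac{3}{2} - -6 = \frac{3}{2} + 6 = \frac{15}{2} \approx 7.5$)
$\left(59 - 99\right) E = \left(59 - 99\right) \frac{15}{2} = \left(-40\right) \frac{15}{2} = -300$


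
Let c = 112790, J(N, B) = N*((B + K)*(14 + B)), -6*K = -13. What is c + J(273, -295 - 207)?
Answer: 66702586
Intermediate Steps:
K = 13/6 (K = -1/6*(-13) = 13/6 ≈ 2.1667)
J(N, B) = N*(14 + B)*(13/6 + B) (J(N, B) = N*((B + 13/6)*(14 + B)) = N*((13/6 + B)*(14 + B)) = N*((14 + B)*(13/6 + B)) = N*(14 + B)*(13/6 + B))
c + J(273, -295 - 207) = 112790 + (1/6)*273*(182 + 6*(-295 - 207)**2 + 97*(-295 - 207)) = 112790 + (1/6)*273*(182 + 6*(-502)**2 + 97*(-502)) = 112790 + (1/6)*273*(182 + 6*252004 - 48694) = 112790 + (1/6)*273*(182 + 1512024 - 48694) = 112790 + (1/6)*273*1463512 = 112790 + 66589796 = 66702586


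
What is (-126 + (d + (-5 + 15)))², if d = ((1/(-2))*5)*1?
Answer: 56169/4 ≈ 14042.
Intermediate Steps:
d = -5/2 (d = ((1*(-½))*5)*1 = -½*5*1 = -5/2*1 = -5/2 ≈ -2.5000)
(-126 + (d + (-5 + 15)))² = (-126 + (-5/2 + (-5 + 15)))² = (-126 + (-5/2 + 10))² = (-126 + 15/2)² = (-237/2)² = 56169/4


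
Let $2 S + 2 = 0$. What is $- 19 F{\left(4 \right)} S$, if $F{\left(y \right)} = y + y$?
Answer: $152$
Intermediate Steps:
$S = -1$ ($S = -1 + \frac{1}{2} \cdot 0 = -1 + 0 = -1$)
$F{\left(y \right)} = 2 y$
$- 19 F{\left(4 \right)} S = - 19 \cdot 2 \cdot 4 \left(-1\right) = \left(-19\right) 8 \left(-1\right) = \left(-152\right) \left(-1\right) = 152$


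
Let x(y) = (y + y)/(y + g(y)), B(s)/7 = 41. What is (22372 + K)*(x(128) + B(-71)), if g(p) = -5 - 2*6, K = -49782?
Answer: -880217330/111 ≈ -7.9299e+6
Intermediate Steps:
g(p) = -17 (g(p) = -5 - 12 = -17)
B(s) = 287 (B(s) = 7*41 = 287)
x(y) = 2*y/(-17 + y) (x(y) = (y + y)/(y - 17) = (2*y)/(-17 + y) = 2*y/(-17 + y))
(22372 + K)*(x(128) + B(-71)) = (22372 - 49782)*(2*128/(-17 + 128) + 287) = -27410*(2*128/111 + 287) = -27410*(2*128*(1/111) + 287) = -27410*(256/111 + 287) = -27410*32113/111 = -880217330/111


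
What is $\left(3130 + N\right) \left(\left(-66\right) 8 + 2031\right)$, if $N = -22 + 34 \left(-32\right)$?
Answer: $3036060$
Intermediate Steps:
$N = -1110$ ($N = -22 - 1088 = -1110$)
$\left(3130 + N\right) \left(\left(-66\right) 8 + 2031\right) = \left(3130 - 1110\right) \left(\left(-66\right) 8 + 2031\right) = 2020 \left(-528 + 2031\right) = 2020 \cdot 1503 = 3036060$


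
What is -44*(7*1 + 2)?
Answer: -396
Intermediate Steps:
-44*(7*1 + 2) = -44*(7 + 2) = -44*9 = -396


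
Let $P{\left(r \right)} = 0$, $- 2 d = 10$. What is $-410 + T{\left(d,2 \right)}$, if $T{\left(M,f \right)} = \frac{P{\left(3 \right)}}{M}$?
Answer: $-410$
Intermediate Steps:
$d = -5$ ($d = \left(- \frac{1}{2}\right) 10 = -5$)
$T{\left(M,f \right)} = 0$ ($T{\left(M,f \right)} = \frac{0}{M} = 0$)
$-410 + T{\left(d,2 \right)} = -410 + 0 = -410$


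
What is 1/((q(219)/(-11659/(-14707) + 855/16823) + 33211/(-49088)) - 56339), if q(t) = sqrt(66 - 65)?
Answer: -5122672538048/288603641343897219 ≈ -1.7750e-5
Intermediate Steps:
q(t) = 1 (q(t) = sqrt(1) = 1)
1/((q(219)/(-11659/(-14707) + 855/16823) + 33211/(-49088)) - 56339) = 1/((1/(-11659/(-14707) + 855/16823) + 33211/(-49088)) - 56339) = 1/((1/(-11659*(-1/14707) + 855*(1/16823)) + 33211*(-1/49088)) - 56339) = 1/((1/(11659/14707 + 855/16823) - 33211/49088) - 56339) = 1/((1/(208713842/247415861) - 33211/49088) - 56339) = 1/((1*(247415861/208713842) - 33211/49088) - 56339) = 1/((247415861/208713842 - 33211/49088) - 56339) = 1/(2606777189053/5122672538048 - 56339) = 1/(-288603641343897219/5122672538048) = -5122672538048/288603641343897219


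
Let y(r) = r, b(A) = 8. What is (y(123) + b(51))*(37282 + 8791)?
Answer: 6035563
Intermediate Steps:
(y(123) + b(51))*(37282 + 8791) = (123 + 8)*(37282 + 8791) = 131*46073 = 6035563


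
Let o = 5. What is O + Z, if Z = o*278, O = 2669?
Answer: 4059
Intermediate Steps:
Z = 1390 (Z = 5*278 = 1390)
O + Z = 2669 + 1390 = 4059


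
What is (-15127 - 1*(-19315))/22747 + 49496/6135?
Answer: 1151578892/139552845 ≈ 8.2519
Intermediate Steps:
(-15127 - 1*(-19315))/22747 + 49496/6135 = (-15127 + 19315)*(1/22747) + 49496*(1/6135) = 4188*(1/22747) + 49496/6135 = 4188/22747 + 49496/6135 = 1151578892/139552845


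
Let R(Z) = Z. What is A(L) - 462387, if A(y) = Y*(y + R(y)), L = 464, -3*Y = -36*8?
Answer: -373299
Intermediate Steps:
Y = 96 (Y = -(-12)*8 = -1/3*(-288) = 96)
A(y) = 192*y (A(y) = 96*(y + y) = 96*(2*y) = 192*y)
A(L) - 462387 = 192*464 - 462387 = 89088 - 462387 = -373299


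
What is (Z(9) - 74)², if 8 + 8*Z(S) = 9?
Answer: 349281/64 ≈ 5457.5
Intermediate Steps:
Z(S) = ⅛ (Z(S) = -1 + (⅛)*9 = -1 + 9/8 = ⅛)
(Z(9) - 74)² = (⅛ - 74)² = (-591/8)² = 349281/64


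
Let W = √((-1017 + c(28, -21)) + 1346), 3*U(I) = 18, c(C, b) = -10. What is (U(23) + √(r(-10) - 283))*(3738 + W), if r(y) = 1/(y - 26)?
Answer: (36 + I*√10189)*(3738 + √319)/6 ≈ 22535.0 + 63186.0*I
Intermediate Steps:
r(y) = 1/(-26 + y)
U(I) = 6 (U(I) = (⅓)*18 = 6)
W = √319 (W = √((-1017 - 10) + 1346) = √(-1027 + 1346) = √319 ≈ 17.861)
(U(23) + √(r(-10) - 283))*(3738 + W) = (6 + √(1/(-26 - 10) - 283))*(3738 + √319) = (6 + √(1/(-36) - 283))*(3738 + √319) = (6 + √(-1/36 - 283))*(3738 + √319) = (6 + √(-10189/36))*(3738 + √319) = (6 + I*√10189/6)*(3738 + √319)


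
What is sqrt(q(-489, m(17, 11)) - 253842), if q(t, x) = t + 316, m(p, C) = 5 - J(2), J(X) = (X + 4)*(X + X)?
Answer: I*sqrt(254015) ≈ 504.0*I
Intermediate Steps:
J(X) = 2*X*(4 + X) (J(X) = (4 + X)*(2*X) = 2*X*(4 + X))
m(p, C) = -19 (m(p, C) = 5 - 2*2*(4 + 2) = 5 - 2*2*6 = 5 - 1*24 = 5 - 24 = -19)
q(t, x) = 316 + t
sqrt(q(-489, m(17, 11)) - 253842) = sqrt((316 - 489) - 253842) = sqrt(-173 - 253842) = sqrt(-254015) = I*sqrt(254015)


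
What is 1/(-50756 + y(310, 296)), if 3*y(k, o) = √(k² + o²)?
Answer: -114201/5796340027 - 3*√45929/11592680054 ≈ -1.9758e-5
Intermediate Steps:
y(k, o) = √(k² + o²)/3
1/(-50756 + y(310, 296)) = 1/(-50756 + √(310² + 296²)/3) = 1/(-50756 + √(96100 + 87616)/3) = 1/(-50756 + √183716/3) = 1/(-50756 + (2*√45929)/3) = 1/(-50756 + 2*√45929/3)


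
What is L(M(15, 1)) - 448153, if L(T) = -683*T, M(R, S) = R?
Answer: -458398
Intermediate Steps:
L(M(15, 1)) - 448153 = -683*15 - 448153 = -10245 - 448153 = -458398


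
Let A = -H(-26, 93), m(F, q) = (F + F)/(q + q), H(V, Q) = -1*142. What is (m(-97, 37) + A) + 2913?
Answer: 112938/37 ≈ 3052.4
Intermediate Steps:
H(V, Q) = -142
m(F, q) = F/q (m(F, q) = (2*F)/((2*q)) = (2*F)*(1/(2*q)) = F/q)
A = 142 (A = -1*(-142) = 142)
(m(-97, 37) + A) + 2913 = (-97/37 + 142) + 2913 = 5157/37 + 2913 = 112938/37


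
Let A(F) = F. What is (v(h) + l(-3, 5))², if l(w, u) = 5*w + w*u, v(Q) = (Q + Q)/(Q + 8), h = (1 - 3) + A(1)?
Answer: 44944/49 ≈ 917.22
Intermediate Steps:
h = -1 (h = (1 - 3) + 1 = -2 + 1 = -1)
v(Q) = 2*Q/(8 + Q) (v(Q) = (2*Q)/(8 + Q) = 2*Q/(8 + Q))
l(w, u) = 5*w + u*w
(v(h) + l(-3, 5))² = (2*(-1)/(8 - 1) - 3*(5 + 5))² = (2*(-1)/7 - 3*10)² = (2*(-1)*(⅐) - 30)² = (-2/7 - 30)² = (-212/7)² = 44944/49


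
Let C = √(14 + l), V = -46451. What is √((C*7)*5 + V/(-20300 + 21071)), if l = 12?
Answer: √(-35813721 + 20805435*√26)/771 ≈ 10.873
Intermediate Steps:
C = √26 (C = √(14 + 12) = √26 ≈ 5.0990)
√((C*7)*5 + V/(-20300 + 21071)) = √((√26*7)*5 - 46451/(-20300 + 21071)) = √((7*√26)*5 - 46451/771) = √(35*√26 - 46451*1/771) = √(35*√26 - 46451/771) = √(-46451/771 + 35*√26)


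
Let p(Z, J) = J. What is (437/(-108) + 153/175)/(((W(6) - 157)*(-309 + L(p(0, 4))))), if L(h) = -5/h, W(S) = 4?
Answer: -59951/897149925 ≈ -6.6824e-5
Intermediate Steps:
(437/(-108) + 153/175)/(((W(6) - 157)*(-309 + L(p(0, 4))))) = (437/(-108) + 153/175)/(((4 - 157)*(-309 - 5/4))) = (437*(-1/108) + 153*(1/175))/((-153*(-309 - 5*¼))) = (-437/108 + 153/175)/((-153*(-309 - 5/4))) = -59951/(18900*((-153*(-1241/4)))) = -59951/(18900*189873/4) = -59951/18900*4/189873 = -59951/897149925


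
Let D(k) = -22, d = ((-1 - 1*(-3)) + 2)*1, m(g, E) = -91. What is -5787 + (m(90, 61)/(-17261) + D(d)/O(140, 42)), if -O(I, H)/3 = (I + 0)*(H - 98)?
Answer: -1174698546031/202989360 ≈ -5787.0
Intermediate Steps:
O(I, H) = -3*I*(-98 + H) (O(I, H) = -3*(I + 0)*(H - 98) = -3*I*(-98 + H))
d = 4 (d = ((-1 + 3) + 2)*1 = (2 + 2)*1 = 4*1 = 4)
-5787 + (m(90, 61)/(-17261) + D(d)/O(140, 42)) = -5787 + (-91/(-17261) - 22*1/(420*(98 - 1*42))) = -5787 + (-91*(-1/17261) - 22*1/(420*(98 - 42))) = -5787 + (91/17261 - 22/(3*140*56)) = -5787 + (91/17261 - 22/23520) = -5787 + (91/17261 - 22*1/23520) = -5787 + (91/17261 - 11/11760) = -5787 + 880289/202989360 = -1174698546031/202989360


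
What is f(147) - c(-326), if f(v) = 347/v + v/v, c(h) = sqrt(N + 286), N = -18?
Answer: 494/147 - 2*sqrt(67) ≈ -13.010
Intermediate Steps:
c(h) = 2*sqrt(67) (c(h) = sqrt(-18 + 286) = sqrt(268) = 2*sqrt(67))
f(v) = 1 + 347/v (f(v) = 347/v + 1 = 1 + 347/v)
f(147) - c(-326) = (347 + 147)/147 - 2*sqrt(67) = (1/147)*494 - 2*sqrt(67) = 494/147 - 2*sqrt(67)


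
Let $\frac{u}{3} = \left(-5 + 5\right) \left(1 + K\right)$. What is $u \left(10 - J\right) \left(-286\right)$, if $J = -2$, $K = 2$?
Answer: $0$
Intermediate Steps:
$u = 0$ ($u = 3 \left(-5 + 5\right) \left(1 + 2\right) = 3 \cdot 0 \cdot 3 = 3 \cdot 0 = 0$)
$u \left(10 - J\right) \left(-286\right) = 0 \left(10 - -2\right) \left(-286\right) = 0 \left(10 + 2\right) \left(-286\right) = 0 \cdot 12 \left(-286\right) = 0 \left(-286\right) = 0$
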